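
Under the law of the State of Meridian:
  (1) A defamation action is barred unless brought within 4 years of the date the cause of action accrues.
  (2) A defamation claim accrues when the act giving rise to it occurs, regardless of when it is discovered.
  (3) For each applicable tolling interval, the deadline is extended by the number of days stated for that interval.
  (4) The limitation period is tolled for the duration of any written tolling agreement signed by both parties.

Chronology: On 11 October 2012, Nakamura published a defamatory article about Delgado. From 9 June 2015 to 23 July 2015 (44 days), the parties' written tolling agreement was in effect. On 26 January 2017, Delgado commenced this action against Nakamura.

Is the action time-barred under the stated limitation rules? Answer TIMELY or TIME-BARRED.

TIME-BARRED

The claim accrued on 11 October 2012, when the wrongful act occurred.
The untolled deadline — 4 years after 11 October 2012 — is 11 October 2016.
Because the written tolling agreement ran from 9 June 2015 to 23 July 2015, the deadline is extended by 44 days to 24 November 2016.
The 26 January 2017 filing falls after the 24 November 2016 deadline; the claim is time-barred.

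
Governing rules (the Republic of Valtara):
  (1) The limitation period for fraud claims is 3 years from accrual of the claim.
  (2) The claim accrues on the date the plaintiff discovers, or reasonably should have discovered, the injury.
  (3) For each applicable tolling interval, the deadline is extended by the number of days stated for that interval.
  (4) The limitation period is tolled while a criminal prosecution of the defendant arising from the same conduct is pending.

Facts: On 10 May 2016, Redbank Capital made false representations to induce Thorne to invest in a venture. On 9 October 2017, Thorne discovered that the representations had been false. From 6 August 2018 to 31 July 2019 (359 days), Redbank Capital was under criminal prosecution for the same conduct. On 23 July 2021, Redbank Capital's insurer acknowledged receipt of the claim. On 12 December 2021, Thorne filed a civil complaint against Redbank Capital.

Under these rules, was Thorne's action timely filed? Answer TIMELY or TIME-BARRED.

The claim did not accrue until Thorne discovered the injury on 9 October 2017; the 10 May 2016 act date does not start the clock under the stated rule.
Adding the 3 years base period to 9 October 2017 gives a deadline of 9 October 2020, before any tolling.
The pending criminal prosecution from 6 August 2018 to 31 July 2019 tolled the period for 359 days, extending the deadline to 3 October 2021.
None of the other events listed affects the running of the period under the stated rules.
Thorne filed on 12 December 2021, after the 3 October 2021 deadline, so the action is time-barred.

TIME-BARRED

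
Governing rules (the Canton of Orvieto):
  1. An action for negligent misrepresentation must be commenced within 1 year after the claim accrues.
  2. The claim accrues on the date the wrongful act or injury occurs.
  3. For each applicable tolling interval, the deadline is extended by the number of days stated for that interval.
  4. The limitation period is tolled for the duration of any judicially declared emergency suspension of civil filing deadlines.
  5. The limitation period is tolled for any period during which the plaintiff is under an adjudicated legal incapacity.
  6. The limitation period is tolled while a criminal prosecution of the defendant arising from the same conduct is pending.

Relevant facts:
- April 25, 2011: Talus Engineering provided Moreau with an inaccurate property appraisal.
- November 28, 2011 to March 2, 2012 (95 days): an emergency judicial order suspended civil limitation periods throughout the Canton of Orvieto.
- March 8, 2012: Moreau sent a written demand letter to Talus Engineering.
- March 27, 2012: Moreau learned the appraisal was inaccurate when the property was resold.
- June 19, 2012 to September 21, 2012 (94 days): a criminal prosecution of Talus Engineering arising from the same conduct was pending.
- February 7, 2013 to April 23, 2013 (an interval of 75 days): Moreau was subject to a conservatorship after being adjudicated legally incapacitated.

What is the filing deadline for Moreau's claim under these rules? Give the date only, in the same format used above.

October 31, 2012

Accrual is governed by the date of the act, so the period began to run on April 25, 2011; the later discovery on March 27, 2012 is irrelevant under the stated rule.
The untolled deadline — 1 year after April 25, 2011 — is April 25, 2012.
The emergency suspension of filing deadlines from November 28, 2011 to March 2, 2012 tolled the period for 95 days, extending the deadline to July 29, 2012.
Because the pending criminal prosecution ran from June 19, 2012 to September 21, 2012, the deadline is extended by 94 days to October 31, 2012.
By the time the plaintiff's legal incapacity began on February 7, 2013, the limitation period had already expired on October 31, 2012; that interval cannot revive it.
None of the other events listed affects the running of the period under the stated rules.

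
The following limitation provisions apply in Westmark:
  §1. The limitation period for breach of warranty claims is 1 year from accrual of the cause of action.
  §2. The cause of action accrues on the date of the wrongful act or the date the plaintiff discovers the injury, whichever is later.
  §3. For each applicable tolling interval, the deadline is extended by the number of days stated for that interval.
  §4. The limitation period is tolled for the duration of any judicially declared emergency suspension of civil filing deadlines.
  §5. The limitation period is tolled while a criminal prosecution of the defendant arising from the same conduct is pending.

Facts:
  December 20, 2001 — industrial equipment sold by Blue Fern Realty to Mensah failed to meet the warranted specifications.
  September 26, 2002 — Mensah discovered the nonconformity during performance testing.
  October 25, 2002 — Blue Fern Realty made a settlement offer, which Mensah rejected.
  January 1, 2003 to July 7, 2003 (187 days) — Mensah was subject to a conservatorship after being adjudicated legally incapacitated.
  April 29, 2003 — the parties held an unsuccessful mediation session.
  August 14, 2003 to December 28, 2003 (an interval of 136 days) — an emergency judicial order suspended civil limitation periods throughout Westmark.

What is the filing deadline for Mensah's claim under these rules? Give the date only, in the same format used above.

February 9, 2004

The claim accrued on September 26, 2002 — the later of the December 20, 2001 act and the September 26, 2002 discovery.
Adding the 1 year base period to September 26, 2002 gives a deadline of September 26, 2003, before any tolling.
Because the emergency suspension of filing deadlines ran from August 14, 2003 to December 28, 2003, the deadline is extended by 136 days to February 9, 2004.
Although the plaintiff's incapacity ran from January 1, 2003 to July 7, 2003, the stated rules do not make that a tolling event, so it is disregarded.
Nothing else in the chronology tolls or restarts the period.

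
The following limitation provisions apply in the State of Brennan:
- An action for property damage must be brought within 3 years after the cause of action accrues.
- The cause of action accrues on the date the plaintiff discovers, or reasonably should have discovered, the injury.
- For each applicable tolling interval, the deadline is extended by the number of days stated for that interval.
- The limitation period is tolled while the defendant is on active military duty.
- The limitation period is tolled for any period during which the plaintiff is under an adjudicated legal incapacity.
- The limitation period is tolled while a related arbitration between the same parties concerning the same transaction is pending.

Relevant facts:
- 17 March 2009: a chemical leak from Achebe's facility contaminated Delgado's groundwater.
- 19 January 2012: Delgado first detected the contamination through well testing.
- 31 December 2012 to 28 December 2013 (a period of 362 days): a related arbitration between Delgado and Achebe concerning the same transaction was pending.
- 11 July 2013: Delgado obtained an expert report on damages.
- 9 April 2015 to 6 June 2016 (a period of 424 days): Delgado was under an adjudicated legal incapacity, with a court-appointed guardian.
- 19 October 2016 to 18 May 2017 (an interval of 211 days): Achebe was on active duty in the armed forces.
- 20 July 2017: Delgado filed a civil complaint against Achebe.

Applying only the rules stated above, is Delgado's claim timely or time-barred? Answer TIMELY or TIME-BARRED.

TIMELY

The claim did not accrue until Delgado discovered the injury on 19 January 2012; the 17 March 2009 act date does not start the clock under the stated rule.
3 years from 19 January 2012 is 19 January 2015.
The pending related arbitration from 31 December 2012 to 28 December 2013 tolled the period for 362 days, extending the deadline to 16 January 2016.
Because the plaintiff's legal incapacity ran from 9 April 2015 to 6 June 2016, the deadline is extended by 424 days to 15 March 2017.
The defendant's active military service from 19 October 2016 to 18 May 2017 tolled the period for 211 days, extending the deadline to 12 October 2017.
Nothing else in the chronology tolls or restarts the period.
The 20 July 2017 filing precedes the 12 October 2017 deadline; the claim is timely.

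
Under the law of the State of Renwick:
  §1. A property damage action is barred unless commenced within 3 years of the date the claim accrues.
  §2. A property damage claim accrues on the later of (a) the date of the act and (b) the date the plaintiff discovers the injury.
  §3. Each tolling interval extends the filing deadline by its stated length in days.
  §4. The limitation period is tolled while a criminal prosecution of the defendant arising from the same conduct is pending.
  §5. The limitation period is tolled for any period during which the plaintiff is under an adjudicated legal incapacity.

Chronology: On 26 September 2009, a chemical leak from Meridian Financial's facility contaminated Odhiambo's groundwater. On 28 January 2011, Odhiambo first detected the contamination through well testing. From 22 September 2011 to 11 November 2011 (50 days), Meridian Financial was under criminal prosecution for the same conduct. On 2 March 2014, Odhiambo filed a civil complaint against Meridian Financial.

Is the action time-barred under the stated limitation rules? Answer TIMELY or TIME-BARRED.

Because discovery on 28 January 2011 post-dates the 26 September 2009 act, accrual under the later-of rule falls on 28 January 2011.
Adding the 3 years base period to 28 January 2011 gives a deadline of 28 January 2014, before any tolling.
The period was tolled for 50 days by the pending criminal prosecution (22 September 2011 to 11 November 2011), pushing the deadline to 19 March 2014.
The 2 March 2014 filing precedes the 19 March 2014 deadline; the claim is timely.

TIMELY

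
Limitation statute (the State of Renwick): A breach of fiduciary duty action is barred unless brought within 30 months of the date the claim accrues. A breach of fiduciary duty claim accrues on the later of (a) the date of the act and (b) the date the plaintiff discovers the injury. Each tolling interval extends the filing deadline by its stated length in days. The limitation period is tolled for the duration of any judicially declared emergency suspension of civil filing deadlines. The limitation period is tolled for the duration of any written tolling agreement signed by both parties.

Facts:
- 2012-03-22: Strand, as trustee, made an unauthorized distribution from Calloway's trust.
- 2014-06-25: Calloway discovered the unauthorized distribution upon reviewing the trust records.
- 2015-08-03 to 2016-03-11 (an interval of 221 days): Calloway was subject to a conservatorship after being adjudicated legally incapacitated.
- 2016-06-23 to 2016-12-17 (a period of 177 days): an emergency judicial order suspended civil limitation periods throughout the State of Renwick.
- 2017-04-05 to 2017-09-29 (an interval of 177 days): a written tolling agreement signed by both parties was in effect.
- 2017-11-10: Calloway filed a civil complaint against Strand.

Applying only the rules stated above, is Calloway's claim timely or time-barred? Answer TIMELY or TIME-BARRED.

TIMELY

The claim accrued on 2014-06-25 — the later of the 2012-03-22 act and the 2014-06-25 discovery.
30 months from 2014-06-25 is 2016-12-25.
The emergency suspension of filing deadlines from 2016-06-23 to 2016-12-17 tolled the period for 177 days, extending the deadline to 2017-06-20.
Because the written tolling agreement ran from 2017-04-05 to 2017-09-29, the deadline is extended by 177 days to 2017-12-14.
No stated provision tolls the period for the plaintiff's incapacity, so the interval from 2015-08-03 to 2016-03-11 has no effect on the deadline.
The 2017-11-10 filing precedes the 2017-12-14 deadline; the claim is timely.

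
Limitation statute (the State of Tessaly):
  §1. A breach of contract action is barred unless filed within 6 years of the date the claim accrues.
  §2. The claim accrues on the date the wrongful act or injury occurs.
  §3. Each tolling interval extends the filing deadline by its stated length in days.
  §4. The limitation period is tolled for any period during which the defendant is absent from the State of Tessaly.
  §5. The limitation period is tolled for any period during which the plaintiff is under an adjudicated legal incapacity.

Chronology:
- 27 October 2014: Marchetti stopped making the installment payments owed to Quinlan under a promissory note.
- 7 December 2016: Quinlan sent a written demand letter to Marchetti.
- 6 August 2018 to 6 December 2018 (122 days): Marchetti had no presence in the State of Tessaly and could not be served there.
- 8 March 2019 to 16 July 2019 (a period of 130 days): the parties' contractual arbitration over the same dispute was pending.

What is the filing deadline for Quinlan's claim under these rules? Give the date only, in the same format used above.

The limitation period began to run on 27 October 2014.
6 years from 27 October 2014 is 27 October 2020.
The defendant's absence from the jurisdiction from 6 August 2018 to 6 December 2018 tolled the period for 122 days, extending the deadline to 26 February 2021.
Although a pending arbitration ran from 8 March 2019 to 16 July 2019, the stated rules do not make that a tolling event, so it is disregarded.
None of the other events listed affects the running of the period under the stated rules.

26 February 2021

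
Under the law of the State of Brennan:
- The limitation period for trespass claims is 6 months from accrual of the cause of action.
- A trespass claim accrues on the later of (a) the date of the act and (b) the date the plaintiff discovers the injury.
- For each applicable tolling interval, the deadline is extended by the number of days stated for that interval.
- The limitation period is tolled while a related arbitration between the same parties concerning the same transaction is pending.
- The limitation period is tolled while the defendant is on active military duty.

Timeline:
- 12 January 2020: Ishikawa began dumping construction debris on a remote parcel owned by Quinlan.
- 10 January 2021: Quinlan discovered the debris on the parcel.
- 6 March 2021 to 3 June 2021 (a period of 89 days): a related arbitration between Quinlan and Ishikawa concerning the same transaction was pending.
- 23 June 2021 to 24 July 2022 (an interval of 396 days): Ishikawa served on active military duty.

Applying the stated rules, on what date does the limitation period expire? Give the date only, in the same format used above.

7 November 2022

The claim accrued on 10 January 2021 — the later of the 12 January 2020 act and the 10 January 2021 discovery.
Adding the 6 months base period to 10 January 2021 gives a deadline of 10 July 2021, before any tolling.
Because the pending related arbitration ran from 6 March 2021 to 3 June 2021, the deadline is extended by 89 days to 7 October 2021.
Because the defendant's active military service ran from 23 June 2021 to 24 July 2022, the deadline is extended by 396 days to 7 November 2022.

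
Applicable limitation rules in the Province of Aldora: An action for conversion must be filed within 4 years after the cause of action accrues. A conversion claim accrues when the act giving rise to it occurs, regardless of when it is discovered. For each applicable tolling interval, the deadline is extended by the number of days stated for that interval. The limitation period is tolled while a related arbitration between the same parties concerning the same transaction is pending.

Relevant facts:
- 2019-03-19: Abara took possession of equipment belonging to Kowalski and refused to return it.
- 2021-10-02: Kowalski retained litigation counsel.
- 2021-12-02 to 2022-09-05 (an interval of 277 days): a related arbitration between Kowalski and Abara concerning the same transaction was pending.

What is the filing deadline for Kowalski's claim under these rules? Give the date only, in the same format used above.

2023-12-21

The cause of action accrued on 2019-03-19, the date of the act.
The untolled deadline — 4 years after 2019-03-19 — is 2023-03-19.
The pending related arbitration from 2021-12-02 to 2022-09-05 tolled the period for 277 days, extending the deadline to 2023-12-21.
Nothing else in the chronology tolls or restarts the period.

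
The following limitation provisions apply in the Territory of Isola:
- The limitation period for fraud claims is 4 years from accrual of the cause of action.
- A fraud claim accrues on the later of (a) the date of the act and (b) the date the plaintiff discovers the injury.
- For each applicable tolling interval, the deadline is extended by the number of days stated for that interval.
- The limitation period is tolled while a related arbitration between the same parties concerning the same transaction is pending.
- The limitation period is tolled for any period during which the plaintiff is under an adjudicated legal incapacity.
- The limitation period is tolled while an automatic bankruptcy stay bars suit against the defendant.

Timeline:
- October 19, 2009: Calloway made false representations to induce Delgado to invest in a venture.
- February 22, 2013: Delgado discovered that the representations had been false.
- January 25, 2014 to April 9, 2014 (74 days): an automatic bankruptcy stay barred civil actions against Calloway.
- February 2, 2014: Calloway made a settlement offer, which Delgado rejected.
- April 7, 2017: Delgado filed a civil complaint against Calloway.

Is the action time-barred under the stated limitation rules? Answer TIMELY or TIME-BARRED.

TIMELY

Taking the later of the act (October 19, 2009) and discovery (February 22, 2013), the claim accrued on February 22, 2013.
The untolled deadline — 4 years after February 22, 2013 — is February 22, 2017.
The automatic bankruptcy stay from January 25, 2014 to April 9, 2014 tolled the period for 74 days, extending the deadline to May 7, 2017.
Nothing else in the chronology tolls or restarts the period.
The April 7, 2017 filing precedes the May 7, 2017 deadline; the claim is timely.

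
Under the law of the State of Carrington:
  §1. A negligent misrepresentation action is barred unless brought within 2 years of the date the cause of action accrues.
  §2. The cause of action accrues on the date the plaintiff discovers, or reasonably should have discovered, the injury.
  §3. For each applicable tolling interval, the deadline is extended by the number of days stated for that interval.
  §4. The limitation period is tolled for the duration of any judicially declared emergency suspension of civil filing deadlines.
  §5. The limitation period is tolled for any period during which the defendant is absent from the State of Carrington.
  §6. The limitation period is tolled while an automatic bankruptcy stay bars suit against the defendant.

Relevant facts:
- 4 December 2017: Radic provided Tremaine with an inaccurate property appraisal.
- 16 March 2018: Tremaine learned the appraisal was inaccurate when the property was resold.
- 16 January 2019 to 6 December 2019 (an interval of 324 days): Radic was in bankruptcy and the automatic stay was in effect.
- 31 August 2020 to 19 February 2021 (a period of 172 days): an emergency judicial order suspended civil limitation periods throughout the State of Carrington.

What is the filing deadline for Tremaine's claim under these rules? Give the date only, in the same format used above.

Under the discovery rule, the claim accrued on 16 March 2018, when Tremaine discovered the injury — not on the 4 December 2017 date of the underlying act.
The untolled deadline — 2 years after 16 March 2018 — is 16 March 2020.
The automatic bankruptcy stay from 16 January 2019 to 6 December 2019 tolled the period for 324 days, extending the deadline to 3 February 2021.
The period was tolled for 172 days by the emergency suspension of filing deadlines (31 August 2020 to 19 February 2021), pushing the deadline to 25 July 2021.

25 July 2021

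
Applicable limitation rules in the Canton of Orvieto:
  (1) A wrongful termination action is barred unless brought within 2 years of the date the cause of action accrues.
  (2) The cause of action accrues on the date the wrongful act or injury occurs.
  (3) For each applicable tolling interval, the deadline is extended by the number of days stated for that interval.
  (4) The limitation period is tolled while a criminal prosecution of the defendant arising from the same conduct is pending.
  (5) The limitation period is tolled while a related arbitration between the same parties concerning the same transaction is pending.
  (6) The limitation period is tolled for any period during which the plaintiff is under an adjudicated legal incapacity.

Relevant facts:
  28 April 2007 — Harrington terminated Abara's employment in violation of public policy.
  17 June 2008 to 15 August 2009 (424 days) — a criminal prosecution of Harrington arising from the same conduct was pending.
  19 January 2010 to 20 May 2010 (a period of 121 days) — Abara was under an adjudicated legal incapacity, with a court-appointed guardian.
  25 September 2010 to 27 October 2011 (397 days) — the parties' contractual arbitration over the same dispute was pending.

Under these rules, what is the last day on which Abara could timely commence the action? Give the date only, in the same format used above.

26 November 2011

The claim accrued on 28 April 2007, when the wrongful act occurred.
The untolled deadline — 2 years after 28 April 2007 — is 28 April 2009.
The period was tolled for 424 days by the pending criminal prosecution (17 June 2008 to 15 August 2009), pushing the deadline to 26 June 2010.
The plaintiff's legal incapacity from 19 January 2010 to 20 May 2010 tolled the period for 121 days, extending the deadline to 25 October 2010.
The period was tolled for 397 days by the pending related arbitration (25 September 2010 to 27 October 2011), pushing the deadline to 26 November 2011.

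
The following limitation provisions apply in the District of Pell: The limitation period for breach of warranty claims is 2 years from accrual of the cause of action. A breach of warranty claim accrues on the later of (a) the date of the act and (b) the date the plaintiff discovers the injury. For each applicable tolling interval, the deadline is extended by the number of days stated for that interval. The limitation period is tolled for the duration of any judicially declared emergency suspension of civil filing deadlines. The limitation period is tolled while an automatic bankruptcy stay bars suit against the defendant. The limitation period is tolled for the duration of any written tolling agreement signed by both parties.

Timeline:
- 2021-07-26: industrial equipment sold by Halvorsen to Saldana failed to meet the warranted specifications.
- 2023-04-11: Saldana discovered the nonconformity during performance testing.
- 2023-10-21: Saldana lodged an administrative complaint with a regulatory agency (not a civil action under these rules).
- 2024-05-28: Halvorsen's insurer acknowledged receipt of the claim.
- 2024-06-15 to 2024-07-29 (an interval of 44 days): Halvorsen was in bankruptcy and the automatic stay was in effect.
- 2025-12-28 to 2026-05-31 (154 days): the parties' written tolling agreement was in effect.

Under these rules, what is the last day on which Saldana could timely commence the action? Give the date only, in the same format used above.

Taking the later of the act (2021-07-26) and discovery (2023-04-11), the claim accrued on 2023-04-11.
Adding the 2 years base period to 2023-04-11 gives a deadline of 2025-04-11, before any tolling.
Because the automatic bankruptcy stay ran from 2024-06-15 to 2024-07-29, the deadline is extended by 44 days to 2025-05-25.
By the time the written tolling agreement began on 2025-12-28, the limitation period had already expired on 2025-05-25; that interval cannot revive it.
The other events in the timeline have no effect on the limitation period under the stated rules.

2025-05-25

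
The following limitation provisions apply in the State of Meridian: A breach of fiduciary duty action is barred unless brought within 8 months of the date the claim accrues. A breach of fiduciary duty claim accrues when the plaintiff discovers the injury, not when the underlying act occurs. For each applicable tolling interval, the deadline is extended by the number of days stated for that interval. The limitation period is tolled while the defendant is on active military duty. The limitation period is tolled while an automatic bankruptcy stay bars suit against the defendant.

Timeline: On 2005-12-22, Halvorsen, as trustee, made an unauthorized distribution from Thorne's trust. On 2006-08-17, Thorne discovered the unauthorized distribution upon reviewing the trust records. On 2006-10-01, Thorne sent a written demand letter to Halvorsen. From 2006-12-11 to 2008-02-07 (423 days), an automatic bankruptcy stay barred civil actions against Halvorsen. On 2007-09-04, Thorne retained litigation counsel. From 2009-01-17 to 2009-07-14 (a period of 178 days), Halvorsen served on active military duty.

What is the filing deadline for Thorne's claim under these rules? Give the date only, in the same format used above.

2008-06-13

Under the discovery rule, the claim accrued on 2006-08-17, when Thorne discovered the injury — not on the 2005-12-22 date of the underlying act.
Adding the 8 months base period to 2006-08-17 gives a deadline of 2007-04-17, before any tolling.
The period was tolled for 423 days by the automatic bankruptcy stay (2006-12-11 to 2008-02-07), pushing the deadline to 2008-06-13.
The defendant's active military service from 2009-01-17 to 2009-07-14 began after the period had already run on 2008-06-13, so it has no tolling effect.
Nothing else in the chronology tolls or restarts the period.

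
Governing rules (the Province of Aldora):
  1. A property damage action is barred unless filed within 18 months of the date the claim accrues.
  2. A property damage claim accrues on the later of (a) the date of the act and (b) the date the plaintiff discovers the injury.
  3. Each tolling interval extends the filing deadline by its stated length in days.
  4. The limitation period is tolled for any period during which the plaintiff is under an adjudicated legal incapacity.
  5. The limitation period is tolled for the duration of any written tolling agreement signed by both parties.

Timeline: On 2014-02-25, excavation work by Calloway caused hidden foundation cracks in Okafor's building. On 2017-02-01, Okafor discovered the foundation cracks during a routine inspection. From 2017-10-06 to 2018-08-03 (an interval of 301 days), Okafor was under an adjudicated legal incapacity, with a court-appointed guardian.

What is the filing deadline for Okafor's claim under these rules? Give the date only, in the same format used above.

2019-05-29

Because discovery on 2017-02-01 post-dates the 2014-02-25 act, accrual under the later-of rule falls on 2017-02-01.
Adding the 18 months base period to 2017-02-01 gives a deadline of 2018-08-01, before any tolling.
The period was tolled for 301 days by the plaintiff's legal incapacity (2017-10-06 to 2018-08-03), pushing the deadline to 2019-05-29.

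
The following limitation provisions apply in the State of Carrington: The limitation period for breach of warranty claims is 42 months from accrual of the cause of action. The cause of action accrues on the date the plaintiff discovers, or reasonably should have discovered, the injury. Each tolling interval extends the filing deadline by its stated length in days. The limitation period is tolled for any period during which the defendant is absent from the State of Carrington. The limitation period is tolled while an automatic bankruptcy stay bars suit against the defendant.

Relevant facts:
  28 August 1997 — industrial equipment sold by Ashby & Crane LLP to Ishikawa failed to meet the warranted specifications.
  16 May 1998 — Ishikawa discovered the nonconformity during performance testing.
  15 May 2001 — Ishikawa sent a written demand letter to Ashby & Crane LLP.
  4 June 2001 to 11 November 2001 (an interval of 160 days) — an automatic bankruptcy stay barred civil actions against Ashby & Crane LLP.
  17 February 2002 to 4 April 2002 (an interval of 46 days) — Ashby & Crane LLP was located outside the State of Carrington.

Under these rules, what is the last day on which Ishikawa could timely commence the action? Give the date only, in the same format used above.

10 June 2002

The claim did not accrue until Ishikawa discovered the injury on 16 May 1998; the 28 August 1997 act date does not start the clock under the stated rule.
The untolled deadline — 42 months after 16 May 1998 — is 16 November 2001.
The automatic bankruptcy stay from 4 June 2001 to 11 November 2001 tolled the period for 160 days, extending the deadline to 25 April 2002.
The defendant's absence from the jurisdiction from 17 February 2002 to 4 April 2002 tolled the period for 46 days, extending the deadline to 10 June 2002.
Nothing else in the chronology tolls or restarts the period.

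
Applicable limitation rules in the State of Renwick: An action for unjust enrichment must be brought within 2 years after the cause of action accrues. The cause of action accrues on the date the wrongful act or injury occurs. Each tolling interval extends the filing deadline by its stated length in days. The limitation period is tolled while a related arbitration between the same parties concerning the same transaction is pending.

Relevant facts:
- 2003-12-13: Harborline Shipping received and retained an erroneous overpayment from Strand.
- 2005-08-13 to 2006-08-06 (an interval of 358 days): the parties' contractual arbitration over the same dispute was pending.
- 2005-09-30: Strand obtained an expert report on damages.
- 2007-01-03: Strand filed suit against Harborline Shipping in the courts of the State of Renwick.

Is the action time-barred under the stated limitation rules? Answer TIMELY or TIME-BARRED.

TIME-BARRED

The cause of action accrued on 2003-12-13, the date of the act.
The untolled deadline — 2 years after 2003-12-13 — is 2005-12-13.
The pending related arbitration from 2005-08-13 to 2006-08-06 tolled the period for 358 days, extending the deadline to 2006-12-06.
Nothing else in the chronology tolls or restarts the period.
Strand filed on 2007-01-03, after the 2006-12-06 deadline, so the action is time-barred.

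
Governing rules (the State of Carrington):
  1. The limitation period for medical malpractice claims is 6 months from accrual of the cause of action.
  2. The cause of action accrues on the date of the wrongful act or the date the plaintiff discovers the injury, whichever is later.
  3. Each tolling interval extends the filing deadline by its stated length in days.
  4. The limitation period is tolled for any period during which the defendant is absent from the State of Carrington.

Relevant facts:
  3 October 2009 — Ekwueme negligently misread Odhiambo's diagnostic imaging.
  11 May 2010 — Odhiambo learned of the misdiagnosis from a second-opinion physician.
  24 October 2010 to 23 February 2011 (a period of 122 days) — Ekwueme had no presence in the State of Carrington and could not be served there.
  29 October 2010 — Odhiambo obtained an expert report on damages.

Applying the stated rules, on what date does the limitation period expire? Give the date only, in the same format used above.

Because discovery on 11 May 2010 post-dates the 3 October 2009 act, accrual under the later-of rule falls on 11 May 2010.
Adding the 6 months base period to 11 May 2010 gives a deadline of 11 November 2010, before any tolling.
Because the defendant's absence from the jurisdiction ran from 24 October 2010 to 23 February 2011, the deadline is extended by 122 days to 13 March 2011.
The other events in the timeline have no effect on the limitation period under the stated rules.

13 March 2011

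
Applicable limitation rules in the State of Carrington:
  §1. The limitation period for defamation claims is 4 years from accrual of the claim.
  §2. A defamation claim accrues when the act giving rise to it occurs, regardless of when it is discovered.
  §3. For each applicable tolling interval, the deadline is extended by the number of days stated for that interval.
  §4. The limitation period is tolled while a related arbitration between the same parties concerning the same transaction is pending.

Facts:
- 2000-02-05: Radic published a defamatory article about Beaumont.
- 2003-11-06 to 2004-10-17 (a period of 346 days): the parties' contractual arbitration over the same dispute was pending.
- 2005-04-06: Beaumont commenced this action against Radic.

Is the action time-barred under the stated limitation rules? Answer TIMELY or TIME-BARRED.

The claim accrued on 2000-02-05, when the wrongful act occurred.
The untolled deadline — 4 years after 2000-02-05 — is 2004-02-05.
Because the pending related arbitration ran from 2003-11-06 to 2004-10-17, the deadline is extended by 346 days to 2005-01-16.
The 2005-04-06 filing falls after the 2005-01-16 deadline; the claim is time-barred.

TIME-BARRED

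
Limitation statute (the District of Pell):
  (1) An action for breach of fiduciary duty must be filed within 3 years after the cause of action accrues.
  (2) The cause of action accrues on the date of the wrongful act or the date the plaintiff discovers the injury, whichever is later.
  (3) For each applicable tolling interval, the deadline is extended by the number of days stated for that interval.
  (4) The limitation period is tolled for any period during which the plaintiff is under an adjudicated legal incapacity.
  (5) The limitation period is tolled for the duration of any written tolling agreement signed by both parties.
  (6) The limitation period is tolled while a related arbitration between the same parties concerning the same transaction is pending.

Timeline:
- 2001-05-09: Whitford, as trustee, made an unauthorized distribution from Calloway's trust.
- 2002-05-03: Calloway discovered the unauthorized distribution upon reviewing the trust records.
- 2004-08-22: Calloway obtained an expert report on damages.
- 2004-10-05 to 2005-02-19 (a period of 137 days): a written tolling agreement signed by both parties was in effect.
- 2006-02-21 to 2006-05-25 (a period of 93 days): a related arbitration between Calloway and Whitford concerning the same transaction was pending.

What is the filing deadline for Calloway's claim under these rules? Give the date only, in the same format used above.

2005-09-17

The claim accrued on 2002-05-03 — the later of the 2001-05-09 act and the 2002-05-03 discovery.
Adding the 3 years base period to 2002-05-03 gives a deadline of 2005-05-03, before any tolling.
Because the written tolling agreement ran from 2004-10-05 to 2005-02-19, the deadline is extended by 137 days to 2005-09-17.
The pending related arbitration starting 2006-02-21 came too late — the period had run on 2005-09-17 — and so does not extend the deadline.
Nothing else in the chronology tolls or restarts the period.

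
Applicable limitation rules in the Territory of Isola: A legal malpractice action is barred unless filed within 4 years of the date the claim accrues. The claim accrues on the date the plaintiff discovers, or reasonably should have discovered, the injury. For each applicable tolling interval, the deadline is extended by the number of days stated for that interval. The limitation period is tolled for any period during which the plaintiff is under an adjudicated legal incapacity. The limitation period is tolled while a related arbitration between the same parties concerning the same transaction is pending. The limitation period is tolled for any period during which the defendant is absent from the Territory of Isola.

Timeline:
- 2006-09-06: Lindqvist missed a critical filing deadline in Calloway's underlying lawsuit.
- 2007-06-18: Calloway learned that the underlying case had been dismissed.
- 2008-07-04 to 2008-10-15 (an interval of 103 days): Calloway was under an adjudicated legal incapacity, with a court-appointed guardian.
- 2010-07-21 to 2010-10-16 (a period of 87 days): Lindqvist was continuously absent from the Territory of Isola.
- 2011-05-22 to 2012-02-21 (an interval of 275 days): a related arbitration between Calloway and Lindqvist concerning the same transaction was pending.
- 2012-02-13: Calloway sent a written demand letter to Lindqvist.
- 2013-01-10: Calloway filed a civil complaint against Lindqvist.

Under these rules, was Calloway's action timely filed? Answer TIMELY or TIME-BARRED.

TIME-BARRED

Under the discovery rule, the claim accrued on 2007-06-18, when Calloway discovered the injury — not on the 2006-09-06 date of the underlying act.
4 years from 2007-06-18 is 2011-06-18.
The plaintiff's legal incapacity from 2008-07-04 to 2008-10-15 tolled the period for 103 days, extending the deadline to 2011-09-29.
The period was tolled for 87 days by the defendant's absence from the jurisdiction (2010-07-21 to 2010-10-16), pushing the deadline to 2011-12-25.
Because the pending related arbitration ran from 2011-05-22 to 2012-02-21, the deadline is extended by 275 days to 2012-09-25.
The other events in the timeline have no effect on the limitation period under the stated rules.
Filing on 2013-01-10 missed the 2012-09-25 deadline — the action is time-barred.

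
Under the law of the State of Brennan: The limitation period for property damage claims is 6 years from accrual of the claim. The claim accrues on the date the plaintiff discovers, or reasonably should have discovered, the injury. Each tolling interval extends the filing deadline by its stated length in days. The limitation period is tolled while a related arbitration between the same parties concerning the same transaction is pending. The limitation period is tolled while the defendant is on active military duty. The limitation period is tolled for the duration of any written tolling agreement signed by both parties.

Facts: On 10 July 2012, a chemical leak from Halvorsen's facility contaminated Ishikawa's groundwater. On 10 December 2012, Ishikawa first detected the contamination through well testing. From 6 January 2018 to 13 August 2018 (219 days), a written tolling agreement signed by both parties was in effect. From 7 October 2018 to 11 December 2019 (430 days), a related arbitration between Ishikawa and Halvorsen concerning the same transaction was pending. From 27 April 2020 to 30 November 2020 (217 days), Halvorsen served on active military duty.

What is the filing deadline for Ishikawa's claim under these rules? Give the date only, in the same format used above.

24 April 2021

Accrual is tied to discovery, so the period began on 10 December 2012 rather than on 10 July 2012 when the act occurred.
Adding the 6 years base period to 10 December 2012 gives a deadline of 10 December 2018, before any tolling.
Because the written tolling agreement ran from 6 January 2018 to 13 August 2018, the deadline is extended by 219 days to 17 July 2019.
The pending related arbitration from 7 October 2018 to 11 December 2019 tolled the period for 430 days, extending the deadline to 19 September 2020.
The defendant's active military service from 27 April 2020 to 30 November 2020 tolled the period for 217 days, extending the deadline to 24 April 2021.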